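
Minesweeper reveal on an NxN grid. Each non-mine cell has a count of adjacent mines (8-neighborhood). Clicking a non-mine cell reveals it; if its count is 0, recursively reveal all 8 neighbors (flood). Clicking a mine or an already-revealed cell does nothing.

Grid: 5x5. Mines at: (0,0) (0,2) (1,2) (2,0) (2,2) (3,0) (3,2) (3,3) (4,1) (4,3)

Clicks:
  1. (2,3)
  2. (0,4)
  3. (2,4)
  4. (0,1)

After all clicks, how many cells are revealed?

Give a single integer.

Answer: 7

Derivation:
Click 1 (2,3) count=4: revealed 1 new [(2,3)] -> total=1
Click 2 (0,4) count=0: revealed 5 new [(0,3) (0,4) (1,3) (1,4) (2,4)] -> total=6
Click 3 (2,4) count=1: revealed 0 new [(none)] -> total=6
Click 4 (0,1) count=3: revealed 1 new [(0,1)] -> total=7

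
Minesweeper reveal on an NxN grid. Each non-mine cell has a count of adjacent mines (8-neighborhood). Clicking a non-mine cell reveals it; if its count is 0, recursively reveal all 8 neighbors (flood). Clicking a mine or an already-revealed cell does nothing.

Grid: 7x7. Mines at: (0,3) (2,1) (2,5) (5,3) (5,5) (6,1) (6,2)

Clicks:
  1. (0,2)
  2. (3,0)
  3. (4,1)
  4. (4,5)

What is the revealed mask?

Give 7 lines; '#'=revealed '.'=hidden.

Click 1 (0,2) count=1: revealed 1 new [(0,2)] -> total=1
Click 2 (3,0) count=1: revealed 1 new [(3,0)] -> total=2
Click 3 (4,1) count=0: revealed 8 new [(3,1) (3,2) (4,0) (4,1) (4,2) (5,0) (5,1) (5,2)] -> total=10
Click 4 (4,5) count=1: revealed 1 new [(4,5)] -> total=11

Answer: ..#....
.......
.......
###....
###..#.
###....
.......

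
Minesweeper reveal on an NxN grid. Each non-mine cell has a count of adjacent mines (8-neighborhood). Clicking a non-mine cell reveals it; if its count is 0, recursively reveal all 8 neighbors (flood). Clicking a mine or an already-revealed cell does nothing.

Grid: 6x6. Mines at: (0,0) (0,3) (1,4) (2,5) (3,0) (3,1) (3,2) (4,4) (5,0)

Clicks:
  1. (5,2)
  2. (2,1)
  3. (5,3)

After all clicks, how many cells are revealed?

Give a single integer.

Answer: 7

Derivation:
Click 1 (5,2) count=0: revealed 6 new [(4,1) (4,2) (4,3) (5,1) (5,2) (5,3)] -> total=6
Click 2 (2,1) count=3: revealed 1 new [(2,1)] -> total=7
Click 3 (5,3) count=1: revealed 0 new [(none)] -> total=7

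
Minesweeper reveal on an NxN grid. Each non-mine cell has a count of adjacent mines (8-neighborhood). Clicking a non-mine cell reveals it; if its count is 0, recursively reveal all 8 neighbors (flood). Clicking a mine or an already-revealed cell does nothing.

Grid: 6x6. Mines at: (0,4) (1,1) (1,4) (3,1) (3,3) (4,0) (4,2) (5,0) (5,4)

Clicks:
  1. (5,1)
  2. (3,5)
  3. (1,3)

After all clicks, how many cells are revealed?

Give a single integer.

Click 1 (5,1) count=3: revealed 1 new [(5,1)] -> total=1
Click 2 (3,5) count=0: revealed 6 new [(2,4) (2,5) (3,4) (3,5) (4,4) (4,5)] -> total=7
Click 3 (1,3) count=2: revealed 1 new [(1,3)] -> total=8

Answer: 8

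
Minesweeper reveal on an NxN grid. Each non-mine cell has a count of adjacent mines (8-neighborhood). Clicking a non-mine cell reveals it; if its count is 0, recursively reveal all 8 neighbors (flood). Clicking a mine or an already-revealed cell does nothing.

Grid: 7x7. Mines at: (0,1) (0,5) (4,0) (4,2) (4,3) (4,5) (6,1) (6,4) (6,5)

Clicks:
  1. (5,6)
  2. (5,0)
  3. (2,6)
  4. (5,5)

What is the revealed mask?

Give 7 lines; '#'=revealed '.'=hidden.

Click 1 (5,6) count=2: revealed 1 new [(5,6)] -> total=1
Click 2 (5,0) count=2: revealed 1 new [(5,0)] -> total=2
Click 3 (2,6) count=0: revealed 24 new [(0,2) (0,3) (0,4) (1,0) (1,1) (1,2) (1,3) (1,4) (1,5) (1,6) (2,0) (2,1) (2,2) (2,3) (2,4) (2,5) (2,6) (3,0) (3,1) (3,2) (3,3) (3,4) (3,5) (3,6)] -> total=26
Click 4 (5,5) count=3: revealed 1 new [(5,5)] -> total=27

Answer: ..###..
#######
#######
#######
.......
#....##
.......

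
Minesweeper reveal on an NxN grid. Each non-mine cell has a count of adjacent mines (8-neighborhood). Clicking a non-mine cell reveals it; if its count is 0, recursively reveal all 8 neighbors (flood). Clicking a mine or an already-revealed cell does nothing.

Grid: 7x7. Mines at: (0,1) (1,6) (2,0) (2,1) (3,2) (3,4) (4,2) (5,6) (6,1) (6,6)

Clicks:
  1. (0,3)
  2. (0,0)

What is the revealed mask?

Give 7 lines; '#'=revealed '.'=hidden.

Answer: #.####.
..####.
..####.
.......
.......
.......
.......

Derivation:
Click 1 (0,3) count=0: revealed 12 new [(0,2) (0,3) (0,4) (0,5) (1,2) (1,3) (1,4) (1,5) (2,2) (2,3) (2,4) (2,5)] -> total=12
Click 2 (0,0) count=1: revealed 1 new [(0,0)] -> total=13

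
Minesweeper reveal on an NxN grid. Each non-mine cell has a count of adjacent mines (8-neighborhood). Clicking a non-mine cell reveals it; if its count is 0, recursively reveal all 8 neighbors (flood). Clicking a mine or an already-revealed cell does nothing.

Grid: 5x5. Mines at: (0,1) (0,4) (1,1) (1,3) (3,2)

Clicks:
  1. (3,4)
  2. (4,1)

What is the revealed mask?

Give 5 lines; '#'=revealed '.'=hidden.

Click 1 (3,4) count=0: revealed 6 new [(2,3) (2,4) (3,3) (3,4) (4,3) (4,4)] -> total=6
Click 2 (4,1) count=1: revealed 1 new [(4,1)] -> total=7

Answer: .....
.....
...##
...##
.#.##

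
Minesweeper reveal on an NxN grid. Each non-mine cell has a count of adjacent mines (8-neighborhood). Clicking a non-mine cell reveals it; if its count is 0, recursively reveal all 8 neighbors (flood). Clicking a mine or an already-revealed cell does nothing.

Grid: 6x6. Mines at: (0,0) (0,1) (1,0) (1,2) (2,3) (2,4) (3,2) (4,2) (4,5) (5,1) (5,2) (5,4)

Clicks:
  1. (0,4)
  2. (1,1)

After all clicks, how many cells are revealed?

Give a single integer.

Click 1 (0,4) count=0: revealed 6 new [(0,3) (0,4) (0,5) (1,3) (1,4) (1,5)] -> total=6
Click 2 (1,1) count=4: revealed 1 new [(1,1)] -> total=7

Answer: 7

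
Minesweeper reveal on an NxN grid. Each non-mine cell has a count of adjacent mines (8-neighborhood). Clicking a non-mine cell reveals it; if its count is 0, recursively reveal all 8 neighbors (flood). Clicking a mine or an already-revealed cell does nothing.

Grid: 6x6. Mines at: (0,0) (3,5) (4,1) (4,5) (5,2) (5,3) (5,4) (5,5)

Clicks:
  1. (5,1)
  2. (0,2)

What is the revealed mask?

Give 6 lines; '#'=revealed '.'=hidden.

Answer: .#####
######
######
#####.
..###.
.#....

Derivation:
Click 1 (5,1) count=2: revealed 1 new [(5,1)] -> total=1
Click 2 (0,2) count=0: revealed 25 new [(0,1) (0,2) (0,3) (0,4) (0,5) (1,0) (1,1) (1,2) (1,3) (1,4) (1,5) (2,0) (2,1) (2,2) (2,3) (2,4) (2,5) (3,0) (3,1) (3,2) (3,3) (3,4) (4,2) (4,3) (4,4)] -> total=26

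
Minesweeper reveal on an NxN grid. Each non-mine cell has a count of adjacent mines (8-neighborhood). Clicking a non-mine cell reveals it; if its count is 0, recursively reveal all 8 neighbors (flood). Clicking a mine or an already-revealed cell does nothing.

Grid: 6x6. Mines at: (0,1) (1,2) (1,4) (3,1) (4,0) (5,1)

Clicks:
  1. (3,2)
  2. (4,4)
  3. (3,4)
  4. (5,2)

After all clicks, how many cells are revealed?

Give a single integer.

Answer: 16

Derivation:
Click 1 (3,2) count=1: revealed 1 new [(3,2)] -> total=1
Click 2 (4,4) count=0: revealed 15 new [(2,2) (2,3) (2,4) (2,5) (3,3) (3,4) (3,5) (4,2) (4,3) (4,4) (4,5) (5,2) (5,3) (5,4) (5,5)] -> total=16
Click 3 (3,4) count=0: revealed 0 new [(none)] -> total=16
Click 4 (5,2) count=1: revealed 0 new [(none)] -> total=16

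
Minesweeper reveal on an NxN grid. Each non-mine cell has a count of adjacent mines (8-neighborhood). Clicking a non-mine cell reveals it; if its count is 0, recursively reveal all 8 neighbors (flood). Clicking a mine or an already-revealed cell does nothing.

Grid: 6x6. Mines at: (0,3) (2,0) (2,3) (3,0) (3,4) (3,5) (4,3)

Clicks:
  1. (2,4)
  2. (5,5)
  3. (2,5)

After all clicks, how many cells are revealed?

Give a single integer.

Answer: 6

Derivation:
Click 1 (2,4) count=3: revealed 1 new [(2,4)] -> total=1
Click 2 (5,5) count=0: revealed 4 new [(4,4) (4,5) (5,4) (5,5)] -> total=5
Click 3 (2,5) count=2: revealed 1 new [(2,5)] -> total=6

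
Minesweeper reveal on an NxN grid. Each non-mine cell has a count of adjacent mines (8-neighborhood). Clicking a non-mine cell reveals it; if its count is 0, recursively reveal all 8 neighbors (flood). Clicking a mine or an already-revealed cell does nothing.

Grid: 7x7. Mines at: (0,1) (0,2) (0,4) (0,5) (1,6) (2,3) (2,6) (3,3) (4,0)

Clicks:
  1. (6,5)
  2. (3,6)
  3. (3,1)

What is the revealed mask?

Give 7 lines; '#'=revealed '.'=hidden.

Click 1 (6,5) count=0: revealed 23 new [(3,4) (3,5) (3,6) (4,1) (4,2) (4,3) (4,4) (4,5) (4,6) (5,0) (5,1) (5,2) (5,3) (5,4) (5,5) (5,6) (6,0) (6,1) (6,2) (6,3) (6,4) (6,5) (6,6)] -> total=23
Click 2 (3,6) count=1: revealed 0 new [(none)] -> total=23
Click 3 (3,1) count=1: revealed 1 new [(3,1)] -> total=24

Answer: .......
.......
.......
.#..###
.######
#######
#######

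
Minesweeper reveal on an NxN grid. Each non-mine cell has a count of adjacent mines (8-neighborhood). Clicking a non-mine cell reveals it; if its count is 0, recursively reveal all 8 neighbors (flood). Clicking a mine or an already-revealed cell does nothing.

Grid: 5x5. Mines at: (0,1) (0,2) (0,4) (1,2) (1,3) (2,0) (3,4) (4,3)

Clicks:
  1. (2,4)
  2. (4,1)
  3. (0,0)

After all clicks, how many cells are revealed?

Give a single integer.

Click 1 (2,4) count=2: revealed 1 new [(2,4)] -> total=1
Click 2 (4,1) count=0: revealed 6 new [(3,0) (3,1) (3,2) (4,0) (4,1) (4,2)] -> total=7
Click 3 (0,0) count=1: revealed 1 new [(0,0)] -> total=8

Answer: 8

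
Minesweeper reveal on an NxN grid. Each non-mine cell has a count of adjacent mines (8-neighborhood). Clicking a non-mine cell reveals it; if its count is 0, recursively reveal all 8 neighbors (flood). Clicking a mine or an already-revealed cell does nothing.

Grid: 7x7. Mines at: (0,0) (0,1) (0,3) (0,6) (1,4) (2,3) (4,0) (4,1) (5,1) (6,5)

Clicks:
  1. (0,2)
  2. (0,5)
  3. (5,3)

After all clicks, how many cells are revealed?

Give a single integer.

Click 1 (0,2) count=2: revealed 1 new [(0,2)] -> total=1
Click 2 (0,5) count=2: revealed 1 new [(0,5)] -> total=2
Click 3 (5,3) count=0: revealed 23 new [(1,5) (1,6) (2,4) (2,5) (2,6) (3,2) (3,3) (3,4) (3,5) (3,6) (4,2) (4,3) (4,4) (4,5) (4,6) (5,2) (5,3) (5,4) (5,5) (5,6) (6,2) (6,3) (6,4)] -> total=25

Answer: 25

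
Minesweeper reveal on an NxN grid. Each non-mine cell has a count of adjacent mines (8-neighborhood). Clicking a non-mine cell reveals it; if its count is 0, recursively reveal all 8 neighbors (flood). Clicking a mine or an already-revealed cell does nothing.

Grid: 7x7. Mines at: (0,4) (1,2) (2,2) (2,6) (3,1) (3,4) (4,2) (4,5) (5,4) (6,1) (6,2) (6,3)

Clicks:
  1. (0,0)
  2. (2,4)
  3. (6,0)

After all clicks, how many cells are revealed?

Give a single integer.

Click 1 (0,0) count=0: revealed 6 new [(0,0) (0,1) (1,0) (1,1) (2,0) (2,1)] -> total=6
Click 2 (2,4) count=1: revealed 1 new [(2,4)] -> total=7
Click 3 (6,0) count=1: revealed 1 new [(6,0)] -> total=8

Answer: 8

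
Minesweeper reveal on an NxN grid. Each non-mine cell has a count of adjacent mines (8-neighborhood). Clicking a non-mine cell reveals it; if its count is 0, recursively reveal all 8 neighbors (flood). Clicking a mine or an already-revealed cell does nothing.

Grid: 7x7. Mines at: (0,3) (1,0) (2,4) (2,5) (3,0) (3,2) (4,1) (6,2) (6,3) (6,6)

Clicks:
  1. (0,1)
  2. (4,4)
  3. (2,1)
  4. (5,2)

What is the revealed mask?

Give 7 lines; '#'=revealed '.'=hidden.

Answer: .#.....
.......
.#.....
...####
...####
..#####
.......

Derivation:
Click 1 (0,1) count=1: revealed 1 new [(0,1)] -> total=1
Click 2 (4,4) count=0: revealed 12 new [(3,3) (3,4) (3,5) (3,6) (4,3) (4,4) (4,5) (4,6) (5,3) (5,4) (5,5) (5,6)] -> total=13
Click 3 (2,1) count=3: revealed 1 new [(2,1)] -> total=14
Click 4 (5,2) count=3: revealed 1 new [(5,2)] -> total=15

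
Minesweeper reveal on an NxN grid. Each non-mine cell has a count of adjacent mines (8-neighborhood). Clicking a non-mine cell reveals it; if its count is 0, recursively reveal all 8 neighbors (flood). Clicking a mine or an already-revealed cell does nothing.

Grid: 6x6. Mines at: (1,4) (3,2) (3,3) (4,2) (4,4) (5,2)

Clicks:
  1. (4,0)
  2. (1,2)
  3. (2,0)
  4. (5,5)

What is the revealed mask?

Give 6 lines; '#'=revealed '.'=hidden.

Click 1 (4,0) count=0: revealed 18 new [(0,0) (0,1) (0,2) (0,3) (1,0) (1,1) (1,2) (1,3) (2,0) (2,1) (2,2) (2,3) (3,0) (3,1) (4,0) (4,1) (5,0) (5,1)] -> total=18
Click 2 (1,2) count=0: revealed 0 new [(none)] -> total=18
Click 3 (2,0) count=0: revealed 0 new [(none)] -> total=18
Click 4 (5,5) count=1: revealed 1 new [(5,5)] -> total=19

Answer: ####..
####..
####..
##....
##....
##...#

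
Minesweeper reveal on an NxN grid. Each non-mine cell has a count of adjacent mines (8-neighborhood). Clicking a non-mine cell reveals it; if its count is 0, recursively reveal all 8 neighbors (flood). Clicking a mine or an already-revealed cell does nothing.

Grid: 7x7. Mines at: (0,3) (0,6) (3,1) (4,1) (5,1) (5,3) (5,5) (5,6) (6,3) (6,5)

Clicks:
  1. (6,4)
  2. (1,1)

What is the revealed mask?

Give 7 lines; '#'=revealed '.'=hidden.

Click 1 (6,4) count=4: revealed 1 new [(6,4)] -> total=1
Click 2 (1,1) count=0: revealed 9 new [(0,0) (0,1) (0,2) (1,0) (1,1) (1,2) (2,0) (2,1) (2,2)] -> total=10

Answer: ###....
###....
###....
.......
.......
.......
....#..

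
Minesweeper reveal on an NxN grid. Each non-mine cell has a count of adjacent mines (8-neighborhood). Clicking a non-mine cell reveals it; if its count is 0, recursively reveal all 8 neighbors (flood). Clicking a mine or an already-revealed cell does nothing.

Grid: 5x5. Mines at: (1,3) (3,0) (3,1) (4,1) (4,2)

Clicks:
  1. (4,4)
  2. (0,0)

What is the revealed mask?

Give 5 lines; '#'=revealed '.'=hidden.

Click 1 (4,4) count=0: revealed 6 new [(2,3) (2,4) (3,3) (3,4) (4,3) (4,4)] -> total=6
Click 2 (0,0) count=0: revealed 9 new [(0,0) (0,1) (0,2) (1,0) (1,1) (1,2) (2,0) (2,1) (2,2)] -> total=15

Answer: ###..
###..
#####
...##
...##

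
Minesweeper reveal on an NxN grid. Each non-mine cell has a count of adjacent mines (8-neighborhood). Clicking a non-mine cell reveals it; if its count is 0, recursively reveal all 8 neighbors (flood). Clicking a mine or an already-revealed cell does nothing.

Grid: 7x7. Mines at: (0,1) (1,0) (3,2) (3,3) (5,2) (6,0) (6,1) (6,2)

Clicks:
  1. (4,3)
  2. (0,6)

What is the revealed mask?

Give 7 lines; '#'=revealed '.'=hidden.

Click 1 (4,3) count=3: revealed 1 new [(4,3)] -> total=1
Click 2 (0,6) count=0: revealed 29 new [(0,2) (0,3) (0,4) (0,5) (0,6) (1,2) (1,3) (1,4) (1,5) (1,6) (2,2) (2,3) (2,4) (2,5) (2,6) (3,4) (3,5) (3,6) (4,4) (4,5) (4,6) (5,3) (5,4) (5,5) (5,6) (6,3) (6,4) (6,5) (6,6)] -> total=30

Answer: ..#####
..#####
..#####
....###
...####
...####
...####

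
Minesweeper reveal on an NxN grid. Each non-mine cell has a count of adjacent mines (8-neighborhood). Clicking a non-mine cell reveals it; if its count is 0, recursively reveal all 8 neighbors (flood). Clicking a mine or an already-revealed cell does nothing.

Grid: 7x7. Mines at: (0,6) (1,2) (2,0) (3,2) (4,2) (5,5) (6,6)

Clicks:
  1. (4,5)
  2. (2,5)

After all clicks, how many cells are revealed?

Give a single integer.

Click 1 (4,5) count=1: revealed 1 new [(4,5)] -> total=1
Click 2 (2,5) count=0: revealed 18 new [(0,3) (0,4) (0,5) (1,3) (1,4) (1,5) (1,6) (2,3) (2,4) (2,5) (2,6) (3,3) (3,4) (3,5) (3,6) (4,3) (4,4) (4,6)] -> total=19

Answer: 19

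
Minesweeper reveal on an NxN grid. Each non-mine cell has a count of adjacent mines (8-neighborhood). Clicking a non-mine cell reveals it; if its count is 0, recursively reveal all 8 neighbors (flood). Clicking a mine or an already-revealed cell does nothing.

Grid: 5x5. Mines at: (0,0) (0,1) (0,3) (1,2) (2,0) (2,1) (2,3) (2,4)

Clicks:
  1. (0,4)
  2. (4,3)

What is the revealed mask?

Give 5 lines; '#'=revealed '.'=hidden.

Click 1 (0,4) count=1: revealed 1 new [(0,4)] -> total=1
Click 2 (4,3) count=0: revealed 10 new [(3,0) (3,1) (3,2) (3,3) (3,4) (4,0) (4,1) (4,2) (4,3) (4,4)] -> total=11

Answer: ....#
.....
.....
#####
#####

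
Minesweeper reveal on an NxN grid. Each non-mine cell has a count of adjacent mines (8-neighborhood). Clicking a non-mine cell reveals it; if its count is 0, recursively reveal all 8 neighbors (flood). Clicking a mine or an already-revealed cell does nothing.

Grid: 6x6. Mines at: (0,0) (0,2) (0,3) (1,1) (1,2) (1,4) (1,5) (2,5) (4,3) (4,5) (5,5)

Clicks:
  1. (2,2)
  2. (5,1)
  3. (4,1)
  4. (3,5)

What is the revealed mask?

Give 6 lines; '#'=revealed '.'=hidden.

Answer: ......
......
###...
###..#
###...
###...

Derivation:
Click 1 (2,2) count=2: revealed 1 new [(2,2)] -> total=1
Click 2 (5,1) count=0: revealed 11 new [(2,0) (2,1) (3,0) (3,1) (3,2) (4,0) (4,1) (4,2) (5,0) (5,1) (5,2)] -> total=12
Click 3 (4,1) count=0: revealed 0 new [(none)] -> total=12
Click 4 (3,5) count=2: revealed 1 new [(3,5)] -> total=13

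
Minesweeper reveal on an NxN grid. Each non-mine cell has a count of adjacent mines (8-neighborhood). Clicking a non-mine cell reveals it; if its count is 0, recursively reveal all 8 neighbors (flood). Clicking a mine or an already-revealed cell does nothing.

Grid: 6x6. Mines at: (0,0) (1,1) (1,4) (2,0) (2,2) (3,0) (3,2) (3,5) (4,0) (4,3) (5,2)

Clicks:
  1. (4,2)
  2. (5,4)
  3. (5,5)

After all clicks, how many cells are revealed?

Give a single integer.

Click 1 (4,2) count=3: revealed 1 new [(4,2)] -> total=1
Click 2 (5,4) count=1: revealed 1 new [(5,4)] -> total=2
Click 3 (5,5) count=0: revealed 3 new [(4,4) (4,5) (5,5)] -> total=5

Answer: 5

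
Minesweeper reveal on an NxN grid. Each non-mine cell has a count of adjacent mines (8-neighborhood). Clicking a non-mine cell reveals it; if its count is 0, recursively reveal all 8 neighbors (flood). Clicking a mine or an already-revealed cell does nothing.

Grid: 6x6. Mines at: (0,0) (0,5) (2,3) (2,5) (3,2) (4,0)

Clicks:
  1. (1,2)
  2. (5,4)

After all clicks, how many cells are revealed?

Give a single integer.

Answer: 14

Derivation:
Click 1 (1,2) count=1: revealed 1 new [(1,2)] -> total=1
Click 2 (5,4) count=0: revealed 13 new [(3,3) (3,4) (3,5) (4,1) (4,2) (4,3) (4,4) (4,5) (5,1) (5,2) (5,3) (5,4) (5,5)] -> total=14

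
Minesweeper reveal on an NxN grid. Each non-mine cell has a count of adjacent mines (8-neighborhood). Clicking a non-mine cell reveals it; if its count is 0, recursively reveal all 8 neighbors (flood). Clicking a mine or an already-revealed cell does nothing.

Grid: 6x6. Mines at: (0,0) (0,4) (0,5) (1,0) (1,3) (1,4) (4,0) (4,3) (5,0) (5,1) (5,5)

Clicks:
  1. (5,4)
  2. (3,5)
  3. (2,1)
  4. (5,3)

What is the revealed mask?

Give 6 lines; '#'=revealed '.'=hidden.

Answer: ......
......
.#..##
....##
....##
...##.

Derivation:
Click 1 (5,4) count=2: revealed 1 new [(5,4)] -> total=1
Click 2 (3,5) count=0: revealed 6 new [(2,4) (2,5) (3,4) (3,5) (4,4) (4,5)] -> total=7
Click 3 (2,1) count=1: revealed 1 new [(2,1)] -> total=8
Click 4 (5,3) count=1: revealed 1 new [(5,3)] -> total=9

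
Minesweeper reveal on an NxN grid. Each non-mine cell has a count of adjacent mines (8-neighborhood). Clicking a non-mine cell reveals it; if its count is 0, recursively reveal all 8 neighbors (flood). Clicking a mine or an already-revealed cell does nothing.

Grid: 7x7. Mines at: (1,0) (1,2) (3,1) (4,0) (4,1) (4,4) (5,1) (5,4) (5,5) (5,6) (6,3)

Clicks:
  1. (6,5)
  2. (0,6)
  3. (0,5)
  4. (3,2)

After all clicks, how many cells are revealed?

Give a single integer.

Click 1 (6,5) count=3: revealed 1 new [(6,5)] -> total=1
Click 2 (0,6) count=0: revealed 18 new [(0,3) (0,4) (0,5) (0,6) (1,3) (1,4) (1,5) (1,6) (2,3) (2,4) (2,5) (2,6) (3,3) (3,4) (3,5) (3,6) (4,5) (4,6)] -> total=19
Click 3 (0,5) count=0: revealed 0 new [(none)] -> total=19
Click 4 (3,2) count=2: revealed 1 new [(3,2)] -> total=20

Answer: 20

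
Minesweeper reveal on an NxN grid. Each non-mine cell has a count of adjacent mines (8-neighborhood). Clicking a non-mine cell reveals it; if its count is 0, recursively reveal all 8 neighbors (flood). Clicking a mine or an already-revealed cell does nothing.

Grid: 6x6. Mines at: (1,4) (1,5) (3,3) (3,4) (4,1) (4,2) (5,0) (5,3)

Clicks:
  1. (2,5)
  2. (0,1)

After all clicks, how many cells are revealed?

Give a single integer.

Click 1 (2,5) count=3: revealed 1 new [(2,5)] -> total=1
Click 2 (0,1) count=0: revealed 15 new [(0,0) (0,1) (0,2) (0,3) (1,0) (1,1) (1,2) (1,3) (2,0) (2,1) (2,2) (2,3) (3,0) (3,1) (3,2)] -> total=16

Answer: 16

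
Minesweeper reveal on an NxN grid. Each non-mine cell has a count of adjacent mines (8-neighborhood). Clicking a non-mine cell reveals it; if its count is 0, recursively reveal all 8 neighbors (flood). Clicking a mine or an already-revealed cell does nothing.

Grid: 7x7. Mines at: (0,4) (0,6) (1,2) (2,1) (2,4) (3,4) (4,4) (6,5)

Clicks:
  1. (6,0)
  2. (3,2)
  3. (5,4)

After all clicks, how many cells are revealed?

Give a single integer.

Click 1 (6,0) count=0: revealed 18 new [(3,0) (3,1) (3,2) (3,3) (4,0) (4,1) (4,2) (4,3) (5,0) (5,1) (5,2) (5,3) (5,4) (6,0) (6,1) (6,2) (6,3) (6,4)] -> total=18
Click 2 (3,2) count=1: revealed 0 new [(none)] -> total=18
Click 3 (5,4) count=2: revealed 0 new [(none)] -> total=18

Answer: 18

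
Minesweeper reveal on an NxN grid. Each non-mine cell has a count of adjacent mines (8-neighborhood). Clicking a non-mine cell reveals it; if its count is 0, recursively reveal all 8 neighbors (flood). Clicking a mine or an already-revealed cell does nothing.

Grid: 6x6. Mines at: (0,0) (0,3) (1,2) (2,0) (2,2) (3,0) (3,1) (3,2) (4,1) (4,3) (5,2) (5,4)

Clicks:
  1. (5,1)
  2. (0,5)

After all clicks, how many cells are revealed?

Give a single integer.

Click 1 (5,1) count=2: revealed 1 new [(5,1)] -> total=1
Click 2 (0,5) count=0: revealed 13 new [(0,4) (0,5) (1,3) (1,4) (1,5) (2,3) (2,4) (2,5) (3,3) (3,4) (3,5) (4,4) (4,5)] -> total=14

Answer: 14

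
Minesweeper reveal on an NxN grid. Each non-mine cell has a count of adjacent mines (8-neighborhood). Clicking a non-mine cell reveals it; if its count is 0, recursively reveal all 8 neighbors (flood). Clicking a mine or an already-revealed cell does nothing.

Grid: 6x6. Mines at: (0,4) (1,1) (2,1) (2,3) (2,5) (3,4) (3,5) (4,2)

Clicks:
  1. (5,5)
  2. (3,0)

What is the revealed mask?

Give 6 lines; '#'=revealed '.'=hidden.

Click 1 (5,5) count=0: revealed 6 new [(4,3) (4,4) (4,5) (5,3) (5,4) (5,5)] -> total=6
Click 2 (3,0) count=1: revealed 1 new [(3,0)] -> total=7

Answer: ......
......
......
#.....
...###
...###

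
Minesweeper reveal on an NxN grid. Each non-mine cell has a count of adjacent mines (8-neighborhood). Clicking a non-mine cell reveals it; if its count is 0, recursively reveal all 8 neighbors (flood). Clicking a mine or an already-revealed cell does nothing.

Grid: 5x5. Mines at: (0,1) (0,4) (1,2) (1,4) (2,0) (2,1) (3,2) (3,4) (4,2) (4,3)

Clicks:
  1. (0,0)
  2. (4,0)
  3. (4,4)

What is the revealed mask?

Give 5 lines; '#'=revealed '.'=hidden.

Click 1 (0,0) count=1: revealed 1 new [(0,0)] -> total=1
Click 2 (4,0) count=0: revealed 4 new [(3,0) (3,1) (4,0) (4,1)] -> total=5
Click 3 (4,4) count=2: revealed 1 new [(4,4)] -> total=6

Answer: #....
.....
.....
##...
##..#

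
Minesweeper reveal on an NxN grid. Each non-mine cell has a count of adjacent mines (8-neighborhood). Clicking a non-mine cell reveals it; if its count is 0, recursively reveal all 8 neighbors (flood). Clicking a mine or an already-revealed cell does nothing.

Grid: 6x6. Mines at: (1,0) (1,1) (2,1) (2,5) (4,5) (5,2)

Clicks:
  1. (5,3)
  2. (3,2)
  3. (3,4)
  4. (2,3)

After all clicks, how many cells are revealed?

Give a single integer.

Click 1 (5,3) count=1: revealed 1 new [(5,3)] -> total=1
Click 2 (3,2) count=1: revealed 1 new [(3,2)] -> total=2
Click 3 (3,4) count=2: revealed 1 new [(3,4)] -> total=3
Click 4 (2,3) count=0: revealed 15 new [(0,2) (0,3) (0,4) (0,5) (1,2) (1,3) (1,4) (1,5) (2,2) (2,3) (2,4) (3,3) (4,2) (4,3) (4,4)] -> total=18

Answer: 18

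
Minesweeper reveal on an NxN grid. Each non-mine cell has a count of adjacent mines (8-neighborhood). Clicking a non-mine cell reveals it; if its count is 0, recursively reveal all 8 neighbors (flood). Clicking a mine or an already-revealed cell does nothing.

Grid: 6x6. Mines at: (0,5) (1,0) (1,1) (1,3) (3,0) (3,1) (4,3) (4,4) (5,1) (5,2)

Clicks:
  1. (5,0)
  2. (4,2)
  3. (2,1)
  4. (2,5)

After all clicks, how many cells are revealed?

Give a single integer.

Click 1 (5,0) count=1: revealed 1 new [(5,0)] -> total=1
Click 2 (4,2) count=4: revealed 1 new [(4,2)] -> total=2
Click 3 (2,1) count=4: revealed 1 new [(2,1)] -> total=3
Click 4 (2,5) count=0: revealed 6 new [(1,4) (1,5) (2,4) (2,5) (3,4) (3,5)] -> total=9

Answer: 9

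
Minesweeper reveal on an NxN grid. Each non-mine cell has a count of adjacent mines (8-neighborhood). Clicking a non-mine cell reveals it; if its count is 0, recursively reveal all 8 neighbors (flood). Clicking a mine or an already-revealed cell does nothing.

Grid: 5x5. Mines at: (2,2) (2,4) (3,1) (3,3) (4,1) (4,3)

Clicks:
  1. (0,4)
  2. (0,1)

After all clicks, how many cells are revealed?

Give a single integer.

Answer: 12

Derivation:
Click 1 (0,4) count=0: revealed 12 new [(0,0) (0,1) (0,2) (0,3) (0,4) (1,0) (1,1) (1,2) (1,3) (1,4) (2,0) (2,1)] -> total=12
Click 2 (0,1) count=0: revealed 0 new [(none)] -> total=12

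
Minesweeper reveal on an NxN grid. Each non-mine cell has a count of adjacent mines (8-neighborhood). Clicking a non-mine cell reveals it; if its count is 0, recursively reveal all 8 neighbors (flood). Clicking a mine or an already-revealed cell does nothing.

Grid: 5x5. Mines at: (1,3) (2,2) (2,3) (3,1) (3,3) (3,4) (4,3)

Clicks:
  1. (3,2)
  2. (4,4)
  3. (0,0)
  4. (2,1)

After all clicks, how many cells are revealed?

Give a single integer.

Answer: 10

Derivation:
Click 1 (3,2) count=5: revealed 1 new [(3,2)] -> total=1
Click 2 (4,4) count=3: revealed 1 new [(4,4)] -> total=2
Click 3 (0,0) count=0: revealed 8 new [(0,0) (0,1) (0,2) (1,0) (1,1) (1,2) (2,0) (2,1)] -> total=10
Click 4 (2,1) count=2: revealed 0 new [(none)] -> total=10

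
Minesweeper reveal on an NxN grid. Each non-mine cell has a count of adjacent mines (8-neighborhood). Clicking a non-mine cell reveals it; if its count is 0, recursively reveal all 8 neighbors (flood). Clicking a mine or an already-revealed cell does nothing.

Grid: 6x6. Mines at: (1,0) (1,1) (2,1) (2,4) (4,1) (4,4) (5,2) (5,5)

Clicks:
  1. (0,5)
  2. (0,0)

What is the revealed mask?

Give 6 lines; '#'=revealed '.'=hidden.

Answer: #.####
..####
......
......
......
......

Derivation:
Click 1 (0,5) count=0: revealed 8 new [(0,2) (0,3) (0,4) (0,5) (1,2) (1,3) (1,4) (1,5)] -> total=8
Click 2 (0,0) count=2: revealed 1 new [(0,0)] -> total=9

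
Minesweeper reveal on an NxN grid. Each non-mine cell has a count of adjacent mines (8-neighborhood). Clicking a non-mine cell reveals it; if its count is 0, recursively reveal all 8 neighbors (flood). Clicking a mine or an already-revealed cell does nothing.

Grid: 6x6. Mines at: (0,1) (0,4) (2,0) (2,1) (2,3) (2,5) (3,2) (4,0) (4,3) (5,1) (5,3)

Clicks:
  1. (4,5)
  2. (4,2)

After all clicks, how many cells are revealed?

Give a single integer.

Click 1 (4,5) count=0: revealed 6 new [(3,4) (3,5) (4,4) (4,5) (5,4) (5,5)] -> total=6
Click 2 (4,2) count=4: revealed 1 new [(4,2)] -> total=7

Answer: 7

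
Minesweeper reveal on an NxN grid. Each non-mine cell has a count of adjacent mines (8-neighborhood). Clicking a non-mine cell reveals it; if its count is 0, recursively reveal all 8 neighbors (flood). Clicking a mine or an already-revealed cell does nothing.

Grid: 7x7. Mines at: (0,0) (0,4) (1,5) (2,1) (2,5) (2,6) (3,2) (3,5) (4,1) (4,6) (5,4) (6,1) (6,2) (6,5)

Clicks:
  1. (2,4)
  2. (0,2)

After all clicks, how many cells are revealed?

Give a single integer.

Answer: 7

Derivation:
Click 1 (2,4) count=3: revealed 1 new [(2,4)] -> total=1
Click 2 (0,2) count=0: revealed 6 new [(0,1) (0,2) (0,3) (1,1) (1,2) (1,3)] -> total=7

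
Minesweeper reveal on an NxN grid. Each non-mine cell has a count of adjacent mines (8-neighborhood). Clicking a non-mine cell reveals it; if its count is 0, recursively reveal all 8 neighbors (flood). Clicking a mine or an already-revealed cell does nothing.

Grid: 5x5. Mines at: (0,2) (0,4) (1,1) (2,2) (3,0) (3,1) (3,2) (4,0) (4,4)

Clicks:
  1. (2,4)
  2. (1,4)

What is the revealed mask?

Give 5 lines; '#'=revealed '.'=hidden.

Click 1 (2,4) count=0: revealed 6 new [(1,3) (1,4) (2,3) (2,4) (3,3) (3,4)] -> total=6
Click 2 (1,4) count=1: revealed 0 new [(none)] -> total=6

Answer: .....
...##
...##
...##
.....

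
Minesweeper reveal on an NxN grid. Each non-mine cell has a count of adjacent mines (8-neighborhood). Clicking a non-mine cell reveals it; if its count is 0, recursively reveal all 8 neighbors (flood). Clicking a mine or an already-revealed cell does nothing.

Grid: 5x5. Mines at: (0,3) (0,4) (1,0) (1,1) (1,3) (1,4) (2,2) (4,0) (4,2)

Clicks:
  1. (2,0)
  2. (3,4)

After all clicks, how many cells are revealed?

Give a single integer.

Click 1 (2,0) count=2: revealed 1 new [(2,0)] -> total=1
Click 2 (3,4) count=0: revealed 6 new [(2,3) (2,4) (3,3) (3,4) (4,3) (4,4)] -> total=7

Answer: 7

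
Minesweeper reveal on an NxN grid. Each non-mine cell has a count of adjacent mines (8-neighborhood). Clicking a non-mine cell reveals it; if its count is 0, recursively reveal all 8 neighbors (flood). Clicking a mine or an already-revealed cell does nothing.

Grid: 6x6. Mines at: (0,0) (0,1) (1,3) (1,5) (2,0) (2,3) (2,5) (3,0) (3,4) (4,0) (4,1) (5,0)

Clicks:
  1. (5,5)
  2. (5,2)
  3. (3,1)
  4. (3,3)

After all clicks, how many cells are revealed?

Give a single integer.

Click 1 (5,5) count=0: revealed 8 new [(4,2) (4,3) (4,4) (4,5) (5,2) (5,3) (5,4) (5,5)] -> total=8
Click 2 (5,2) count=1: revealed 0 new [(none)] -> total=8
Click 3 (3,1) count=4: revealed 1 new [(3,1)] -> total=9
Click 4 (3,3) count=2: revealed 1 new [(3,3)] -> total=10

Answer: 10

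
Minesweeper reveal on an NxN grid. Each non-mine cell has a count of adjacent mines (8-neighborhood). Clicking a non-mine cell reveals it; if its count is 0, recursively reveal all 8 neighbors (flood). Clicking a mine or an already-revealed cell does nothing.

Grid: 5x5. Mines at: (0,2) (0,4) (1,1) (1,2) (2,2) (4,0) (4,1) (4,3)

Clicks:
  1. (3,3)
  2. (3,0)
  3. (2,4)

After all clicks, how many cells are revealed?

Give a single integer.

Answer: 7

Derivation:
Click 1 (3,3) count=2: revealed 1 new [(3,3)] -> total=1
Click 2 (3,0) count=2: revealed 1 new [(3,0)] -> total=2
Click 3 (2,4) count=0: revealed 5 new [(1,3) (1,4) (2,3) (2,4) (3,4)] -> total=7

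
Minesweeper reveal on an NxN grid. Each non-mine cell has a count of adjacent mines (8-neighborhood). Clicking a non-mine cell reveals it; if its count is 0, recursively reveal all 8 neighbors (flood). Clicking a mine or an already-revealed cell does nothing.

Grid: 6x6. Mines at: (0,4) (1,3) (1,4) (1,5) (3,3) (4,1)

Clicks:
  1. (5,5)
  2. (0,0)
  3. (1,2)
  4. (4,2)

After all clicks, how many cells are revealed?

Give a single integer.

Answer: 24

Derivation:
Click 1 (5,5) count=0: revealed 12 new [(2,4) (2,5) (3,4) (3,5) (4,2) (4,3) (4,4) (4,5) (5,2) (5,3) (5,4) (5,5)] -> total=12
Click 2 (0,0) count=0: revealed 12 new [(0,0) (0,1) (0,2) (1,0) (1,1) (1,2) (2,0) (2,1) (2,2) (3,0) (3,1) (3,2)] -> total=24
Click 3 (1,2) count=1: revealed 0 new [(none)] -> total=24
Click 4 (4,2) count=2: revealed 0 new [(none)] -> total=24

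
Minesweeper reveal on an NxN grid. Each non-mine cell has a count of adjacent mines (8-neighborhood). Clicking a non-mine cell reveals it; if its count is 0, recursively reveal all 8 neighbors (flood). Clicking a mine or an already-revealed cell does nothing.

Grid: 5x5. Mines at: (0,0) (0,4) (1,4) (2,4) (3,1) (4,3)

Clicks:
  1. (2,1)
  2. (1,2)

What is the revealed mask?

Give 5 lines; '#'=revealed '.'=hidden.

Click 1 (2,1) count=1: revealed 1 new [(2,1)] -> total=1
Click 2 (1,2) count=0: revealed 8 new [(0,1) (0,2) (0,3) (1,1) (1,2) (1,3) (2,2) (2,3)] -> total=9

Answer: .###.
.###.
.###.
.....
.....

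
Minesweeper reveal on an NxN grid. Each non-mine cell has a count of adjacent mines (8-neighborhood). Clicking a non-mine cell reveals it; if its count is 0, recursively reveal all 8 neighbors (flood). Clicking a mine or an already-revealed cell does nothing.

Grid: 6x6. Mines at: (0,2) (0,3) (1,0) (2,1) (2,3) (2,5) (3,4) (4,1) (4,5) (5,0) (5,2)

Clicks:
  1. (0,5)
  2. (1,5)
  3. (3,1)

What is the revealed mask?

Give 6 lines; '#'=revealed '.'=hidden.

Click 1 (0,5) count=0: revealed 4 new [(0,4) (0,5) (1,4) (1,5)] -> total=4
Click 2 (1,5) count=1: revealed 0 new [(none)] -> total=4
Click 3 (3,1) count=2: revealed 1 new [(3,1)] -> total=5

Answer: ....##
....##
......
.#....
......
......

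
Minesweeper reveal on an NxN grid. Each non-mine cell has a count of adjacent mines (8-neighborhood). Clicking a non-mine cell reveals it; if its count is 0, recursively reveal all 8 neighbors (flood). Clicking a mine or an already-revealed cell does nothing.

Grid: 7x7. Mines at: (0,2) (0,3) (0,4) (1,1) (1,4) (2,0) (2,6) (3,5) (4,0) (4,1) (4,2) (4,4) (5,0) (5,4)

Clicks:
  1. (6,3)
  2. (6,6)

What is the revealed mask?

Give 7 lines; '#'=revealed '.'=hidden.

Answer: .......
.......
.......
.......
.....##
.....##
...#.##

Derivation:
Click 1 (6,3) count=1: revealed 1 new [(6,3)] -> total=1
Click 2 (6,6) count=0: revealed 6 new [(4,5) (4,6) (5,5) (5,6) (6,5) (6,6)] -> total=7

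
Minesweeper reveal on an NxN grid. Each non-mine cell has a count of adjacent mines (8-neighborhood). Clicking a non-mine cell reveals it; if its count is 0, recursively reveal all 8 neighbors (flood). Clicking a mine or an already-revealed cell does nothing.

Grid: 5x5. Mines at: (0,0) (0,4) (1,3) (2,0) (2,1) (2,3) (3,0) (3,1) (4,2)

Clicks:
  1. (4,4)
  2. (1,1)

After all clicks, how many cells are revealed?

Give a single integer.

Click 1 (4,4) count=0: revealed 4 new [(3,3) (3,4) (4,3) (4,4)] -> total=4
Click 2 (1,1) count=3: revealed 1 new [(1,1)] -> total=5

Answer: 5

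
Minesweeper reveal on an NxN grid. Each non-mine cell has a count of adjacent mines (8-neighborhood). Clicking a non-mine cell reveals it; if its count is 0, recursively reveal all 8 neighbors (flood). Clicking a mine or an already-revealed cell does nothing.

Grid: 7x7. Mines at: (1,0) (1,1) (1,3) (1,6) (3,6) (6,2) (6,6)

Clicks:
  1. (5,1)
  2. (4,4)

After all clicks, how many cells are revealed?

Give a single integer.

Answer: 29

Derivation:
Click 1 (5,1) count=1: revealed 1 new [(5,1)] -> total=1
Click 2 (4,4) count=0: revealed 28 new [(2,0) (2,1) (2,2) (2,3) (2,4) (2,5) (3,0) (3,1) (3,2) (3,3) (3,4) (3,5) (4,0) (4,1) (4,2) (4,3) (4,4) (4,5) (5,0) (5,2) (5,3) (5,4) (5,5) (6,0) (6,1) (6,3) (6,4) (6,5)] -> total=29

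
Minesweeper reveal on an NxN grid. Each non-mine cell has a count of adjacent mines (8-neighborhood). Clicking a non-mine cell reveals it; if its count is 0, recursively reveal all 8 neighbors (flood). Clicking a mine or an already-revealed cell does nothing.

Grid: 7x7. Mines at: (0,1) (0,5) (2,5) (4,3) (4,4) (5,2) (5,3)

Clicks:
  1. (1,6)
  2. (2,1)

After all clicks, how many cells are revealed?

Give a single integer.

Click 1 (1,6) count=2: revealed 1 new [(1,6)] -> total=1
Click 2 (2,1) count=0: revealed 25 new [(0,2) (0,3) (0,4) (1,0) (1,1) (1,2) (1,3) (1,4) (2,0) (2,1) (2,2) (2,3) (2,4) (3,0) (3,1) (3,2) (3,3) (3,4) (4,0) (4,1) (4,2) (5,0) (5,1) (6,0) (6,1)] -> total=26

Answer: 26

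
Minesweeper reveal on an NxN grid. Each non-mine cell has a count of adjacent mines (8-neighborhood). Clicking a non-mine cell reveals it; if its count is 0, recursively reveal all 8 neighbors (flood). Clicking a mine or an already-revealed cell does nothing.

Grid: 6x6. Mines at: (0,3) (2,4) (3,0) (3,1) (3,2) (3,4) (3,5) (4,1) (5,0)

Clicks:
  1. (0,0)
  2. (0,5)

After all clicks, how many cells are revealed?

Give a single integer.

Click 1 (0,0) count=0: revealed 9 new [(0,0) (0,1) (0,2) (1,0) (1,1) (1,2) (2,0) (2,1) (2,2)] -> total=9
Click 2 (0,5) count=0: revealed 4 new [(0,4) (0,5) (1,4) (1,5)] -> total=13

Answer: 13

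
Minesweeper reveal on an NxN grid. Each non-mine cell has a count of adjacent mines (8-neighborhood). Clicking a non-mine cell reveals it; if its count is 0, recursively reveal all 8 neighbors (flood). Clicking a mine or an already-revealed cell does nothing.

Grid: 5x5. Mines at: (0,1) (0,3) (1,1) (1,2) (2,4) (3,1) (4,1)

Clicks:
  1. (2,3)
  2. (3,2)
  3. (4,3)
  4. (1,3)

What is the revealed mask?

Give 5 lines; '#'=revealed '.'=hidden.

Click 1 (2,3) count=2: revealed 1 new [(2,3)] -> total=1
Click 2 (3,2) count=2: revealed 1 new [(3,2)] -> total=2
Click 3 (4,3) count=0: revealed 5 new [(3,3) (3,4) (4,2) (4,3) (4,4)] -> total=7
Click 4 (1,3) count=3: revealed 1 new [(1,3)] -> total=8

Answer: .....
...#.
...#.
..###
..###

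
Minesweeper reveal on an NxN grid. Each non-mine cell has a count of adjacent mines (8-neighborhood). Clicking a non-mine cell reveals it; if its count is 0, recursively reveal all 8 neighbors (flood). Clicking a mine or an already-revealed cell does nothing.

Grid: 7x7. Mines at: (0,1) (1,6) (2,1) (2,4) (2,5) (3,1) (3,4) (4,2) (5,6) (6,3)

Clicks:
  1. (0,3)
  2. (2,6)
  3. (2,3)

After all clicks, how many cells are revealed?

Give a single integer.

Answer: 10

Derivation:
Click 1 (0,3) count=0: revealed 8 new [(0,2) (0,3) (0,4) (0,5) (1,2) (1,3) (1,4) (1,5)] -> total=8
Click 2 (2,6) count=2: revealed 1 new [(2,6)] -> total=9
Click 3 (2,3) count=2: revealed 1 new [(2,3)] -> total=10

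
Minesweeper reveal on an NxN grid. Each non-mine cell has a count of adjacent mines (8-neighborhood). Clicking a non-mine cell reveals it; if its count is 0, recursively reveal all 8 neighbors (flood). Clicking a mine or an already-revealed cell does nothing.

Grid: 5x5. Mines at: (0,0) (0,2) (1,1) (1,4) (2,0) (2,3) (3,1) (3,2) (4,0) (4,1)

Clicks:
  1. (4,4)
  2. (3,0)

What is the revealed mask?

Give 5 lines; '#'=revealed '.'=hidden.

Answer: .....
.....
.....
#..##
...##

Derivation:
Click 1 (4,4) count=0: revealed 4 new [(3,3) (3,4) (4,3) (4,4)] -> total=4
Click 2 (3,0) count=4: revealed 1 new [(3,0)] -> total=5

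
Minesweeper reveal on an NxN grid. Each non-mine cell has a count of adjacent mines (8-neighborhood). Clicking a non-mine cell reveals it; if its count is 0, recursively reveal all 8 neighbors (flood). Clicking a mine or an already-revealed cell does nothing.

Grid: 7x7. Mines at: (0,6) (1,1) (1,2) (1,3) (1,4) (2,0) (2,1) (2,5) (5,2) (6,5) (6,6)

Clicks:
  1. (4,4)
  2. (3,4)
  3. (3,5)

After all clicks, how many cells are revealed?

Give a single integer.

Click 1 (4,4) count=0: revealed 17 new [(2,2) (2,3) (2,4) (3,2) (3,3) (3,4) (3,5) (3,6) (4,2) (4,3) (4,4) (4,5) (4,6) (5,3) (5,4) (5,5) (5,6)] -> total=17
Click 2 (3,4) count=1: revealed 0 new [(none)] -> total=17
Click 3 (3,5) count=1: revealed 0 new [(none)] -> total=17

Answer: 17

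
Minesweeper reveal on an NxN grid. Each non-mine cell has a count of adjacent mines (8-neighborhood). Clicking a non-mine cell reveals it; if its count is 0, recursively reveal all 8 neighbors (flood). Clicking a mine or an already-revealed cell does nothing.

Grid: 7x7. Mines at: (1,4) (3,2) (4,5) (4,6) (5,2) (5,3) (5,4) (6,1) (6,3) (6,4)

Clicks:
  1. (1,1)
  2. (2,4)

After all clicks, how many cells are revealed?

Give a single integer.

Answer: 19

Derivation:
Click 1 (1,1) count=0: revealed 18 new [(0,0) (0,1) (0,2) (0,3) (1,0) (1,1) (1,2) (1,3) (2,0) (2,1) (2,2) (2,3) (3,0) (3,1) (4,0) (4,1) (5,0) (5,1)] -> total=18
Click 2 (2,4) count=1: revealed 1 new [(2,4)] -> total=19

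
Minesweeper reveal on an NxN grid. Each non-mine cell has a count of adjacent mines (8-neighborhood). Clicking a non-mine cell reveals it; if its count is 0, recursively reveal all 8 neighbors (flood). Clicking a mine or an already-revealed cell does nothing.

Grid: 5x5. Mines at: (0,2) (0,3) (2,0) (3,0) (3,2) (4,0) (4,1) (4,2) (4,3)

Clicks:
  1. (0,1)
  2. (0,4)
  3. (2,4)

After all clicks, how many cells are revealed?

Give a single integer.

Answer: 8

Derivation:
Click 1 (0,1) count=1: revealed 1 new [(0,1)] -> total=1
Click 2 (0,4) count=1: revealed 1 new [(0,4)] -> total=2
Click 3 (2,4) count=0: revealed 6 new [(1,3) (1,4) (2,3) (2,4) (3,3) (3,4)] -> total=8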